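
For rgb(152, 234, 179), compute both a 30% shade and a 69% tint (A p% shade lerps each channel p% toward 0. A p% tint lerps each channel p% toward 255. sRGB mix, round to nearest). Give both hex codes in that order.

30% shade:
  R: 152 + 0.3×(0−152) = 152 − 45.6 = 106.4 → 106
  G: 234 + 0.3×(0−234) = 234 − 70.2 = 163.8 → 164
  B: 179 + 0.3×(0−179) = 179 − 53.7 = 125.3 → 125
  → #6aa47d
69% tint:
  R: 152 + 0.69×(255−152) = 152 + 71.07 = 223.07 → 223
  G: 234 + 0.69×(255−234) = 234 + 14.49 = 248.49 → 248
  B: 179 + 0.69×(255−179) = 179 + 52.44 = 231.44 → 231
  → #dff8e7

#6aa47d, #dff8e7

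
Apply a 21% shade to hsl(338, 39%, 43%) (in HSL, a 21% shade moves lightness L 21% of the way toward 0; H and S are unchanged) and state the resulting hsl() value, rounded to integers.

L moves 21% from 43 toward 0: 43 − 9.03 = 33.97 → 34.
H and S are unchanged.

hsl(338, 39%, 34%)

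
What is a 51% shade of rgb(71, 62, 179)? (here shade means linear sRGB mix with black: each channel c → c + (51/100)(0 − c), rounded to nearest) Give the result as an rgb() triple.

A 51% shade moves each channel 51% toward 0:
  R: 71 + 0.51×(0−71) = 71 − 36.21 = 34.79 → 35
  G: 62 + 0.51×(0−62) = 62 − 31.62 = 30.38 → 30
  B: 179 + 0.51×(0−179) = 179 − 91.29 = 87.71 → 88

rgb(35, 30, 88)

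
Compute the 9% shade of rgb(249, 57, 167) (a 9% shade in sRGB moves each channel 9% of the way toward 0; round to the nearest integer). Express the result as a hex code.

#e33498

A 9% shade moves each channel 9% toward 0:
  R: 249 + 0.09×(0−249) = 249 − 22.41 = 226.59 → 227
  G: 57 + 0.09×(0−57) = 57 − 5.13 = 51.87 → 52
  B: 167 − 15.03 = 151.97 → 152
rgb(227, 52, 152) = #e33498.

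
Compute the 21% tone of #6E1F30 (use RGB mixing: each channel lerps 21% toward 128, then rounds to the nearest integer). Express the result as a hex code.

#6E1F30 is rgb(110, 31, 48).
Lerp each channel 21% toward 128:
  R: 110 + 3.78 = 113.78 → 114
  G: 31 + 0.21×(128−31) = 31 + 20.37 = 51.37 → 51
  B: 48 + 16.8 = 64.8 → 65
rgb(114, 51, 65) = #723341.

#723341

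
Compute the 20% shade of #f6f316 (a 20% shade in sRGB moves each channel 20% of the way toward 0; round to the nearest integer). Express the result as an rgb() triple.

#f6f316 is rgb(246, 243, 22).
Lerp each channel 20% toward 0:
  R: 246 + 0.2×(0−246) = 246 − 49.2 = 196.8 → 197
  G: 243 + 0.2×(0−243) = 243 − 48.6 = 194.4 → 194
  B: 22 + 0.2×(0−22) = 22 − 4.4 = 17.6 → 18

rgb(197, 194, 18)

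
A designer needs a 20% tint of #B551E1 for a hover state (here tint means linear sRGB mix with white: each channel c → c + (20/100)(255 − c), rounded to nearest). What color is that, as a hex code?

#C474E7

#B551E1 is rgb(181, 81, 225).
A 20% tint moves each channel 20% toward 255:
  R: 181 + 14.8 = 195.8 → 196
  G: 81 + 0.2×(255−81) = 81 + 34.8 = 115.8 → 116
  B: 225 + 0.2×(255−225) = 225 + 6 = 231 → 231
rgb(196, 116, 231) = #C474E7.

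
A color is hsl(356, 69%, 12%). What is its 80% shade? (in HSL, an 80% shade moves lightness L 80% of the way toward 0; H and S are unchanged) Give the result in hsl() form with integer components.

hsl(356, 69%, 2%)

L moves 80% from 12 toward 0: 12 − 9.6 = 2.4 → 2.
H and S are unchanged.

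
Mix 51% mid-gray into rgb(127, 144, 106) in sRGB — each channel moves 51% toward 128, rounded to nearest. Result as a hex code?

Lerp each channel 51% toward 128:
  R: 127 + 0.51 = 127.51 → 128
  G: 144 + 0.51×(128−144) = 144 − 8.16 = 135.84 → 136
  B: 106 + 11.22 = 117.22 → 117
rgb(128, 136, 117) = #808875.

#808875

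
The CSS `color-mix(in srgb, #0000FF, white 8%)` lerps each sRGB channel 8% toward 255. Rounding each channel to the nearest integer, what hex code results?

#0000FF is rgb(0, 0, 255).
An 8% tint moves each channel 8% toward 255:
  R: 0 + 20.4 = 20.4 → 20
  G: 0 + 0.08×(255−0) = 0 + 20.4 = 20.4 → 20
  B: 255 + 0.08×(255−255) = 255 + 0 = 255 → 255
rgb(20, 20, 255) = #1414FF.

#1414FF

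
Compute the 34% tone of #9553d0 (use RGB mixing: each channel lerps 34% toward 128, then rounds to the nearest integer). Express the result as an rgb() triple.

rgb(142, 98, 181)

#9553d0 is rgb(149, 83, 208).
Per channel, c → c + 0.34(128 − c):
  R: 149 + 0.34×(128−149) = 149 − 7.14 = 141.86 → 142
  G: 83 + 15.3 = 98.3 → 98
  B: 208 + 0.34×(128−208) = 208 − 27.2 = 180.8 → 181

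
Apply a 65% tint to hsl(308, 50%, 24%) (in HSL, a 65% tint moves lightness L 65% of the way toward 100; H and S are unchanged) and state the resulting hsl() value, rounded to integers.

hsl(308, 50%, 73%)

L moves 65% from 24 toward 100: 24 + 49.4 = 73.4 → 73.
H and S are unchanged.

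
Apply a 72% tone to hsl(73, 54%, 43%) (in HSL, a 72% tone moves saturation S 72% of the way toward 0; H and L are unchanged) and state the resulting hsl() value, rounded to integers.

S moves 72% from 54 toward 0: 54 − 38.88 = 15.12 → 15.
H and L are unchanged.

hsl(73, 15%, 43%)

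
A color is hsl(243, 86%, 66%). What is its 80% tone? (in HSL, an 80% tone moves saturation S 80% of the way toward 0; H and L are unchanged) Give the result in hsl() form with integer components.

hsl(243, 17%, 66%)

S moves 80% from 86 toward 0: 86 − 68.8 = 17.2 → 17.
H and L are unchanged.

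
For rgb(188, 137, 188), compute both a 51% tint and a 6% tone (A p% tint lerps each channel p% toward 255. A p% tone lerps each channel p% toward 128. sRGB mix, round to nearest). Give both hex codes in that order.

#DEC5DE, #B888B8

51% tint:
  R: 188 + 0.51×(255−188) = 188 + 34.17 = 222.17 → 222
  G: 137 + 60.18 = 197.18 → 197
  B: 188 + 34.17 = 222.17 → 222
  → #DEC5DE
6% tone:
  R: 188 − 3.6 = 184.4 → 184
  G: 137 − 0.54 = 136.46 → 136
  B: 188 + 0.06×(128−188) = 188 − 3.6 = 184.4 → 184
  → #B888B8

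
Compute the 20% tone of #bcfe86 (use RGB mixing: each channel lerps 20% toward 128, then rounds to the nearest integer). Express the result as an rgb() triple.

rgb(176, 229, 133)

#bcfe86 is rgb(188, 254, 134).
Lerp each channel 20% toward 128:
  R: 188 + 0.2×(128−188) = 188 − 12 = 176 → 176
  G: 254 + 0.2×(128−254) = 254 − 25.2 = 228.8 → 229
  B: 134 + 0.2×(128−134) = 134 − 1.2 = 132.8 → 133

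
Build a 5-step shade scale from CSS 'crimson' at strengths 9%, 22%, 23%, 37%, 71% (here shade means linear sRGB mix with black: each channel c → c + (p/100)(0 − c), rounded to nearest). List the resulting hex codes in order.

CSS crimson is rgb(220, 20, 60).
9%: (220 − 19.8 = 200.2→200, 20 − 1.8 = 18.2→18, 60 − 5.4 = 54.6→55) → #C81237
22%: (220 − 48.4 = 171.6→172, 20 − 4.4 = 15.6→16, 60 − 13.2 = 46.8→47) → #AC102F
23%: (220 − 50.6 = 169.4→169, 20 − 4.6 = 15.4→15, 60 − 13.8 = 46.2→46) → #A90F2E
37%: (220 − 81.4 = 138.6→139, 20 − 7.4 = 12.6→13, 60 − 22.2 = 37.8→38) → #8B0D26
71%: (220 − 156.2 = 63.8→64, 20 − 14.2 = 5.8→6, 60 − 42.6 = 17.4→17) → #400611

#C81237, #AC102F, #A90F2E, #8B0D26, #400611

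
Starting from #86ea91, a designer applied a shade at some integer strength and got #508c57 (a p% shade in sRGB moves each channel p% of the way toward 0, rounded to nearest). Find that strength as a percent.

40%

#86ea91 is rgb(134, 234, 145); #508c57 is rgb(80, 140, 87).
On the G channel (widest range): 140 ≈ 234 + (p/100)(0 − 234), so p ≈ 100×(140 − 234)/(0 − 234) = -9400/-234 = 40.17.
p = 40 reproduces all three channels after rounding.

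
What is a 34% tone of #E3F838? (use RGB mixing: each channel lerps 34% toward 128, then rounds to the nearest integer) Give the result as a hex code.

#E3F838 is rgb(227, 248, 56).
Per channel, c → c + 0.34(128 − c):
  R: 227 + 0.34×(128−227) = 227 − 33.66 = 193.34 → 193
  G: 248 + 0.34×(128−248) = 248 − 40.8 = 207.2 → 207
  B: 56 + 0.34×(128−56) = 56 + 24.48 = 80.48 → 80
rgb(193, 207, 80) = #C1CF50.

#C1CF50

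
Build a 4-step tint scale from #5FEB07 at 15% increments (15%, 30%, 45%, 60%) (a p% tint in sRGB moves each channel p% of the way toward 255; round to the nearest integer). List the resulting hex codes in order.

#5FEB07 is rgb(95, 235, 7).
15%: (95 + 24 = 119→119, 235 + 3 = 238→238, 7 + 37.2 = 44.2→44) → #77EE2C
30%: (95 + 48 = 143→143, 235 + 6 = 241→241, 7 + 74.4 = 81.4→81) → #8FF151
45%: (95 + 72 = 167→167, 235 + 9 = 244→244, 7 + 111.6 = 118.6→119) → #A7F477
60%: (95 + 96 = 191→191, 235 + 12 = 247→247, 7 + 148.8 = 155.8→156) → #BFF79C

#77EE2C, #8FF151, #A7F477, #BFF79C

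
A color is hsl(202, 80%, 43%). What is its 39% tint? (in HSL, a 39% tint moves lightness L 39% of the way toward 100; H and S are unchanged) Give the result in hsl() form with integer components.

L moves 39% from 43 toward 100: 43 + 22.23 = 65.23 → 65.
H and S are unchanged.

hsl(202, 80%, 65%)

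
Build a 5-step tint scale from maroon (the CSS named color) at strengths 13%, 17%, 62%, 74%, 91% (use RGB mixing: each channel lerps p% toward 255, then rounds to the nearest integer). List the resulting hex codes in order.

#912121, #962b2b, #cf9e9e, #debdbd, #f4e8e8

CSS maroon is rgb(128, 0, 0).
13%: (128 + 16.51 = 144.51→145, 0 + 33.15 = 33.15→33, 0 + 33.15 = 33.15→33) → #912121
17%: (128 + 21.59 = 149.59→150, 0 + 43.35 = 43.35→43, 0 + 43.35 = 43.35→43) → #962b2b
62%: (128 + 78.74 = 206.74→207, 0 + 158.1 = 158.1→158, 0 + 158.1 = 158.1→158) → #cf9e9e
74%: (128 + 93.98 = 221.98→222, 0 + 188.7 = 188.7→189, 0 + 188.7 = 188.7→189) → #debdbd
91%: (128 + 115.57 = 243.57→244, 0 + 232.05 = 232.05→232, 0 + 232.05 = 232.05→232) → #f4e8e8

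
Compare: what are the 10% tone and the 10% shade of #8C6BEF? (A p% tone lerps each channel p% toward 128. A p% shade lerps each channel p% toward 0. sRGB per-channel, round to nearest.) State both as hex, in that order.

#8C6BEF is rgb(140, 107, 239).
10% tone:
  R: 140 + 0.1×(128−140) = 140 − 1.2 = 138.8 → 139
  G: 107 + 2.1 = 109.1 → 109
  B: 239 + 0.1×(128−239) = 239 − 11.1 = 227.9 → 228
  → #8B6DE4
10% shade:
  R: 140 + 0.1×(0−140) = 140 − 14 = 126 → 126
  G: 107 − 10.7 = 96.3 → 96
  B: 239 − 23.9 = 215.1 → 215
  → #7E60D7

#8B6DE4, #7E60D7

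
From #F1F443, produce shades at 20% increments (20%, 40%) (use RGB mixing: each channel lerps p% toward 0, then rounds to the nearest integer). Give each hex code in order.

#C1C336, #919228

#F1F443 is rgb(241, 244, 67).
20%: (241 − 48.2 = 192.8→193, 244 − 48.8 = 195.2→195, 67 − 13.4 = 53.6→54) → #C1C336
40%: (241 − 96.4 = 144.6→145, 244 − 97.6 = 146.4→146, 67 − 26.8 = 40.2→40) → #919228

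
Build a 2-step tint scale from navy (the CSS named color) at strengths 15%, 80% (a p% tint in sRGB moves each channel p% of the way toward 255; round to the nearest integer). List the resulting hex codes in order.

#262693, #CCCCE6

CSS navy is rgb(0, 0, 128).
15%: (0 + 38.25 = 38.25→38, 0 + 38.25 = 38.25→38, 128 + 19.05 = 147.05→147) → #262693
80%: (0 + 204 = 204→204, 0 + 204 = 204→204, 128 + 101.6 = 229.6→230) → #CCCCE6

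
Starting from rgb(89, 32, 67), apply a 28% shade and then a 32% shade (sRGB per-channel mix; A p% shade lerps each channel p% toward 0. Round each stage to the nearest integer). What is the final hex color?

#2c1021

Lerp each channel 28% toward 0:
  R: 89 − 24.92 = 64.08 → 64
  G: 32 + 0.28×(0−32) = 32 − 8.96 = 23.04 → 23
  B: 67 + 0.28×(0−67) = 67 − 18.76 = 48.24 → 48
After the shade: rgb(64, 23, 48) = #401730.
A 32% shade moves each channel 32% toward 0:
  R: 64 + 0.32×(0−64) = 64 − 20.48 = 43.52 → 44
  G: 23 − 7.36 = 15.64 → 16
  B: 48 − 15.36 = 32.64 → 33
rgb(44, 16, 33) = #2c1021.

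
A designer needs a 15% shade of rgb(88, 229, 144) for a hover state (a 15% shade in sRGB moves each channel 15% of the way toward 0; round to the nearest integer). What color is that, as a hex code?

Lerp each channel 15% toward 0:
  R: 88 + 0.15×(0−88) = 88 − 13.2 = 74.8 → 75
  G: 229 − 34.35 = 194.65 → 195
  B: 144 + 0.15×(0−144) = 144 − 21.6 = 122.4 → 122
rgb(75, 195, 122) = #4BC37A.

#4BC37A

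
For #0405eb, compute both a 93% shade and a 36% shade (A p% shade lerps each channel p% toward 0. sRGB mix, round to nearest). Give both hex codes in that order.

#0405eb is rgb(4, 5, 235).
93% shade:
  R: 4 − 3.72 = 0.28 → 0
  G: 5 + 0.93×(0−5) = 5 − 4.65 = 0.35 → 0
  B: 235 − 218.55 = 16.45 → 16
  → #000010
36% shade:
  R: 4 + 0.36×(0−4) = 4 − 1.44 = 2.56 → 3
  G: 5 − 1.8 = 3.2 → 3
  B: 235 − 84.6 = 150.4 → 150
  → #030396

#000010, #030396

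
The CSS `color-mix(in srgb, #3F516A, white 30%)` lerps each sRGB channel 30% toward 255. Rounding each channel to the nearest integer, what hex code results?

#798597

#3F516A is rgb(63, 81, 106).
Lerp each channel 30% toward 255:
  R: 63 + 57.6 = 120.6 → 121
  G: 81 + 0.3×(255−81) = 81 + 52.2 = 133.2 → 133
  B: 106 + 44.7 = 150.7 → 151
rgb(121, 133, 151) = #798597.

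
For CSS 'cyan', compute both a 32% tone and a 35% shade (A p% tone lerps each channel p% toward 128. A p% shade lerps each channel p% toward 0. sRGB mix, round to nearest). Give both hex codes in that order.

CSS cyan is rgb(0, 255, 255).
32% tone:
  R: 0 + 40.96 = 40.96 → 41
  G: 255 − 40.64 = 214.36 → 214
  B: 255 − 40.64 = 214.36 → 214
  → #29D6D6
35% shade:
  R: 0 + 0.35×(0−0) = 0 + 0 = 0 → 0
  G: 255 + 0.35×(0−255) = 255 − 89.25 = 165.75 → 166
  B: 255 + 0.35×(0−255) = 255 − 89.25 = 165.75 → 166
  → #00A6A6

#29D6D6, #00A6A6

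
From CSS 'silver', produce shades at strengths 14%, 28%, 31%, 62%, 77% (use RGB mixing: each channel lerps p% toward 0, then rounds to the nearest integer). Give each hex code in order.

#A5A5A5, #8A8A8A, #848484, #494949, #2C2C2C

CSS silver is rgb(192, 192, 192).
14%: (192 − 26.88 = 165.12→165, 192 − 26.88 = 165.12→165, 192 − 26.88 = 165.12→165) → #A5A5A5
28%: (192 − 53.76 = 138.24→138, 192 − 53.76 = 138.24→138, 192 − 53.76 = 138.24→138) → #8A8A8A
31%: (192 − 59.52 = 132.48→132, 192 − 59.52 = 132.48→132, 192 − 59.52 = 132.48→132) → #848484
62%: (192 − 119.04 = 72.96→73, 192 − 119.04 = 72.96→73, 192 − 119.04 = 72.96→73) → #494949
77%: (192 − 147.84 = 44.16→44, 192 − 147.84 = 44.16→44, 192 − 147.84 = 44.16→44) → #2C2C2C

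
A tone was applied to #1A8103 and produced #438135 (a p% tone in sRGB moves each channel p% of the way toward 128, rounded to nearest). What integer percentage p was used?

40%

#1A8103 is rgb(26, 129, 3); #438135 is rgb(67, 129, 53).
On the B channel (widest range): 53 ≈ 3 + (p/100)(128 − 3), so p ≈ 100×(53 − 3)/(128 − 3) = 5000/125 = 40.00.
p = 40 reproduces all three channels after rounding.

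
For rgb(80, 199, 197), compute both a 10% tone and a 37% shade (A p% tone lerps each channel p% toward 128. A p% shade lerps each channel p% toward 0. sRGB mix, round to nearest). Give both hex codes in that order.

#55C0BE, #327D7C

10% tone:
  R: 80 + 0.1×(128−80) = 80 + 4.8 = 84.8 → 85
  G: 199 + 0.1×(128−199) = 199 − 7.1 = 191.9 → 192
  B: 197 + 0.1×(128−197) = 197 − 6.9 = 190.1 → 190
  → #55C0BE
37% shade:
  R: 80 + 0.37×(0−80) = 80 − 29.6 = 50.4 → 50
  G: 199 + 0.37×(0−199) = 199 − 73.63 = 125.37 → 125
  B: 197 − 72.89 = 124.11 → 124
  → #327D7C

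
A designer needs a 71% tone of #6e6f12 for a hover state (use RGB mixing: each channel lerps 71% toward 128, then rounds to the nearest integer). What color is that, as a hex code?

#6e6f12 is rgb(110, 111, 18).
Lerp each channel 71% toward 128:
  R: 110 + 0.71×(128−110) = 110 + 12.78 = 122.78 → 123
  G: 111 + 12.07 = 123.07 → 123
  B: 18 + 78.1 = 96.1 → 96
rgb(123, 123, 96) = #7b7b60.

#7b7b60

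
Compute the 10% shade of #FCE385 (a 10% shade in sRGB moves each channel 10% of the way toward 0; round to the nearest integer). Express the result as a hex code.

#E3CC78

#FCE385 is rgb(252, 227, 133).
Lerp each channel 10% toward 0:
  R: 252 + 0.1×(0−252) = 252 − 25.2 = 226.8 → 227
  G: 227 + 0.1×(0−227) = 227 − 22.7 = 204.3 → 204
  B: 133 − 13.3 = 119.7 → 120
rgb(227, 204, 120) = #E3CC78.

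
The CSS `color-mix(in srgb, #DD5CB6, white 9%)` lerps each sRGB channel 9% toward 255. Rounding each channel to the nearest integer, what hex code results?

#E06BBD

#DD5CB6 is rgb(221, 92, 182).
A 9% tint moves each channel 9% toward 255:
  R: 221 + 0.09×(255−221) = 221 + 3.06 = 224.06 → 224
  G: 92 + 0.09×(255−92) = 92 + 14.67 = 106.67 → 107
  B: 182 + 6.57 = 188.57 → 189
rgb(224, 107, 189) = #E06BBD.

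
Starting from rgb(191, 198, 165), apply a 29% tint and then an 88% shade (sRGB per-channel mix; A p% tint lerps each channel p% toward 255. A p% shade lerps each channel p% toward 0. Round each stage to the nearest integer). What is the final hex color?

#191A17

Per channel, c → c + 0.29(255 − c):
  R: 191 + 18.56 = 209.56 → 210
  G: 198 + 0.29×(255−198) = 198 + 16.53 = 214.53 → 215
  B: 165 + 26.1 = 191.1 → 191
After the tint: rgb(210, 215, 191) = #D2D7BF.
An 88% shade moves each channel 88% toward 0:
  R: 210 + 0.88×(0−210) = 210 − 184.8 = 25.2 → 25
  G: 215 + 0.88×(0−215) = 215 − 189.2 = 25.8 → 26
  B: 191 − 168.08 = 22.92 → 23
rgb(25, 26, 23) = #191A17.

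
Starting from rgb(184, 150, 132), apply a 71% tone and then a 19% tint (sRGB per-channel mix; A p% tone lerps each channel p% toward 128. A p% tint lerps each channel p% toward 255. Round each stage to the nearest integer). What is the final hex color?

Lerp each channel 71% toward 128:
  R: 184 − 39.76 = 144.24 → 144
  G: 150 + 0.71×(128−150) = 150 − 15.62 = 134.38 → 134
  B: 132 − 2.84 = 129.16 → 129
After the tone: rgb(144, 134, 129) = #908681.
A 19% tint moves each channel 19% toward 255:
  R: 144 + 21.09 = 165.09 → 165
  G: 134 + 0.19×(255−134) = 134 + 22.99 = 156.99 → 157
  B: 129 + 0.19×(255−129) = 129 + 23.94 = 152.94 → 153
rgb(165, 157, 153) = #A59D99.

#A59D99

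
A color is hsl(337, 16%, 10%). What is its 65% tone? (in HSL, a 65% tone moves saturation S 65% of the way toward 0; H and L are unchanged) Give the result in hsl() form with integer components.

hsl(337, 6%, 10%)

S moves 65% from 16 toward 0: 16 − 10.4 = 5.6 → 6.
H and L are unchanged.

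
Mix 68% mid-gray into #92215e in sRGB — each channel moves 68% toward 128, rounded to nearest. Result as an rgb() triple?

rgb(134, 98, 117)

#92215e is rgb(146, 33, 94).
A 68% tone moves each channel 68% toward 128:
  R: 146 + 0.68×(128−146) = 146 − 12.24 = 133.76 → 134
  G: 33 + 0.68×(128−33) = 33 + 64.6 = 97.6 → 98
  B: 94 + 23.12 = 117.12 → 117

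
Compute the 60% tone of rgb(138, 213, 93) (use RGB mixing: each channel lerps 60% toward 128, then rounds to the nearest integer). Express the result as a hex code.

Per channel, c → c + 0.6(128 − c):
  R: 138 + 0.6×(128−138) = 138 − 6 = 132 → 132
  G: 213 + 0.6×(128−213) = 213 − 51 = 162 → 162
  B: 93 + 0.6×(128−93) = 93 + 21 = 114 → 114
rgb(132, 162, 114) = #84A272.

#84A272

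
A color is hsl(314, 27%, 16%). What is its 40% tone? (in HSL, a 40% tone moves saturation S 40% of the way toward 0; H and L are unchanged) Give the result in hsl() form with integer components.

S moves 40% from 27 toward 0: 27 − 10.8 = 16.2 → 16.
H and L are unchanged.

hsl(314, 16%, 16%)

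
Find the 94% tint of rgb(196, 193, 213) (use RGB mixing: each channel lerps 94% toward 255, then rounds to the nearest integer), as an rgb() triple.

Lerp each channel 94% toward 255:
  R: 196 + 55.46 = 251.46 → 251
  G: 193 + 58.28 = 251.28 → 251
  B: 213 + 0.94×(255−213) = 213 + 39.48 = 252.48 → 252

rgb(251, 251, 252)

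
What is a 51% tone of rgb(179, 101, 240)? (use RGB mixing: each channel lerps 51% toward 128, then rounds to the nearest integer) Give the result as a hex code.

Per channel, c → c + 0.51(128 − c):
  R: 179 + 0.51×(128−179) = 179 − 26.01 = 152.99 → 153
  G: 101 + 13.77 = 114.77 → 115
  B: 240 + 0.51×(128−240) = 240 − 57.12 = 182.88 → 183
rgb(153, 115, 183) = #9973B7.

#9973B7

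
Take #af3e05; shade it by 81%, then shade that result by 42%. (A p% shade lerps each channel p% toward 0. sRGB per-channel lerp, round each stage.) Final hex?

#130701

#af3e05 is rgb(175, 62, 5).
Lerp each channel 81% toward 0:
  R: 175 − 141.75 = 33.25 → 33
  G: 62 − 50.22 = 11.78 → 12
  B: 5 − 4.05 = 0.95 → 1
After the shade: rgb(33, 12, 1) = #210c01.
A 42% shade moves each channel 42% toward 0:
  R: 33 + 0.42×(0−33) = 33 − 13.86 = 19.14 → 19
  G: 12 + 0.42×(0−12) = 12 − 5.04 = 6.96 → 7
  B: 1 + 0.42×(0−1) = 1 − 0.42 = 0.58 → 1
rgb(19, 7, 1) = #130701.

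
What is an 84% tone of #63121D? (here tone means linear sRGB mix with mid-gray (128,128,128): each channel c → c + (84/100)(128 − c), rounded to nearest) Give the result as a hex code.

#7B6E70

#63121D is rgb(99, 18, 29).
Lerp each channel 84% toward 128:
  R: 99 + 0.84×(128−99) = 99 + 24.36 = 123.36 → 123
  G: 18 + 92.4 = 110.4 → 110
  B: 29 + 0.84×(128−29) = 29 + 83.16 = 112.16 → 112
rgb(123, 110, 112) = #7B6E70.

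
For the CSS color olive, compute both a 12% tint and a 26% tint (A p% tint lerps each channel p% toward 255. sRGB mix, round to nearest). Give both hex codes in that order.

#8F8F1F, #A1A142

CSS olive is rgb(128, 128, 0).
12% tint:
  R: 128 + 15.24 = 143.24 → 143
  G: 128 + 0.12×(255−128) = 128 + 15.24 = 143.24 → 143
  B: 0 + 0.12×(255−0) = 0 + 30.6 = 30.6 → 31
  → #8F8F1F
26% tint:
  R: 128 + 0.26×(255−128) = 128 + 33.02 = 161.02 → 161
  G: 128 + 33.02 = 161.02 → 161
  B: 0 + 66.3 = 66.3 → 66
  → #A1A142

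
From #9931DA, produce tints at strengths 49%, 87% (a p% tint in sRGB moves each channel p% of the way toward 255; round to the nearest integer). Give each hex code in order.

#9931DA is rgb(153, 49, 218).
49%: (153 + 49.98 = 202.98→203, 49 + 100.94 = 149.94→150, 218 + 18.13 = 236.13→236) → #CB96EC
87%: (153 + 88.74 = 241.74→242, 49 + 179.22 = 228.22→228, 218 + 32.19 = 250.19→250) → #F2E4FA

#CB96EC, #F2E4FA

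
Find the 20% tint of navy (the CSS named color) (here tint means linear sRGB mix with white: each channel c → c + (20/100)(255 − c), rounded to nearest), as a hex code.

#333399

CSS navy is rgb(0, 0, 128).
Lerp each channel 20% toward 255:
  R: 0 + 0.2×(255−0) = 0 + 51 = 51 → 51
  G: 0 + 51 = 51 → 51
  B: 128 + 25.4 = 153.4 → 153
rgb(51, 51, 153) = #333399.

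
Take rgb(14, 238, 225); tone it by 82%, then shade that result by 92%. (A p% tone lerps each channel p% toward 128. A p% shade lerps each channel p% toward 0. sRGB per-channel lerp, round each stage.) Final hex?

#090c0c

An 82% tone moves each channel 82% toward 128:
  R: 14 + 0.82×(128−14) = 14 + 93.48 = 107.48 → 107
  G: 238 − 90.2 = 147.8 → 148
  B: 225 − 79.54 = 145.46 → 145
After the tone: rgb(107, 148, 145) = #6b9491.
Lerp each channel 92% toward 0:
  R: 107 + 0.92×(0−107) = 107 − 98.44 = 8.56 → 9
  G: 148 − 136.16 = 11.84 → 12
  B: 145 − 133.4 = 11.6 → 12
rgb(9, 12, 12) = #090c0c.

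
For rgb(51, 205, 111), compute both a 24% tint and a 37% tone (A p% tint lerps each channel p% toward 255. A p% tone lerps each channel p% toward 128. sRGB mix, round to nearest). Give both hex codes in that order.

#64D992, #4FB175

24% tint:
  R: 51 + 48.96 = 99.96 → 100
  G: 205 + 0.24×(255−205) = 205 + 12 = 217 → 217
  B: 111 + 34.56 = 145.56 → 146
  → #64D992
37% tone:
  R: 51 + 28.49 = 79.49 → 79
  G: 205 − 28.49 = 176.51 → 177
  B: 111 + 0.37×(128−111) = 111 + 6.29 = 117.29 → 117
  → #4FB175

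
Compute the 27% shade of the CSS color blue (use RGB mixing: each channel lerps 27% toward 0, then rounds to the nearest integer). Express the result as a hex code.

#0000BA

CSS blue is rgb(0, 0, 255).
Lerp each channel 27% toward 0:
  R: 0 + 0.27×(0−0) = 0 + 0 = 0 → 0
  G: 0 + 0.27×(0−0) = 0 + 0 = 0 → 0
  B: 255 − 68.85 = 186.15 → 186
rgb(0, 0, 186) = #0000BA.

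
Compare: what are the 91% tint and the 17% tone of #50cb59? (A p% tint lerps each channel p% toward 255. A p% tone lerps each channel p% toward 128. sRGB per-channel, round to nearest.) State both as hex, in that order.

#effaf0, #58be60

#50cb59 is rgb(80, 203, 89).
91% tint:
  R: 80 + 159.25 = 239.25 → 239
  G: 203 + 47.32 = 250.32 → 250
  B: 89 + 151.06 = 240.06 → 240
  → #effaf0
17% tone:
  R: 80 + 0.17×(128−80) = 80 + 8.16 = 88.16 → 88
  G: 203 + 0.17×(128−203) = 203 − 12.75 = 190.25 → 190
  B: 89 + 6.63 = 95.63 → 96
  → #58be60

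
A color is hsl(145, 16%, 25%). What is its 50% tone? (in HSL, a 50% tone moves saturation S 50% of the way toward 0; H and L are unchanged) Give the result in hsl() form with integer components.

S moves 50% from 16 toward 0: 16 − 8 = 8 → 8.
H and L are unchanged.

hsl(145, 8%, 25%)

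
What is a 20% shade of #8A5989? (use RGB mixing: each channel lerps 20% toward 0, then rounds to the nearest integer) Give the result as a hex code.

#6E476E

#8A5989 is rgb(138, 89, 137).
Per channel, c → c + 0.2(0 − c):
  R: 138 + 0.2×(0−138) = 138 − 27.6 = 110.4 → 110
  G: 89 + 0.2×(0−89) = 89 − 17.8 = 71.2 → 71
  B: 137 − 27.4 = 109.6 → 110
rgb(110, 71, 110) = #6E476E.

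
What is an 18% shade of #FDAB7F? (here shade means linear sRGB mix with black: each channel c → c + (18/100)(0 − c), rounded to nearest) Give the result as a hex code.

#CF8C68

#FDAB7F is rgb(253, 171, 127).
Lerp each channel 18% toward 0:
  R: 253 + 0.18×(0−253) = 253 − 45.54 = 207.46 → 207
  G: 171 + 0.18×(0−171) = 171 − 30.78 = 140.22 → 140
  B: 127 + 0.18×(0−127) = 127 − 22.86 = 104.14 → 104
rgb(207, 140, 104) = #CF8C68.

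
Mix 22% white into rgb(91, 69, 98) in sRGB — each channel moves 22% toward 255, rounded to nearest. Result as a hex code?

Lerp each channel 22% toward 255:
  R: 91 + 36.08 = 127.08 → 127
  G: 69 + 0.22×(255−69) = 69 + 40.92 = 109.92 → 110
  B: 98 + 34.54 = 132.54 → 133
rgb(127, 110, 133) = #7F6E85.

#7F6E85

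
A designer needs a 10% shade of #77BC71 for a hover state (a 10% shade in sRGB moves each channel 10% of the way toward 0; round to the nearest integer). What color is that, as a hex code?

#77BC71 is rgb(119, 188, 113).
Per channel, c → c + 0.1(0 − c):
  R: 119 + 0.1×(0−119) = 119 − 11.9 = 107.1 → 107
  G: 188 + 0.1×(0−188) = 188 − 18.8 = 169.2 → 169
  B: 113 + 0.1×(0−113) = 113 − 11.3 = 101.7 → 102
rgb(107, 169, 102) = #6BA966.

#6BA966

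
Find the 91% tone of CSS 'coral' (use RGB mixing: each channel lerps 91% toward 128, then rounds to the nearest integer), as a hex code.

CSS coral is rgb(255, 127, 80).
A 91% tone moves each channel 91% toward 128:
  R: 255 − 115.57 = 139.43 → 139
  G: 127 + 0.91×(128−127) = 127 + 0.91 = 127.91 → 128
  B: 80 + 0.91×(128−80) = 80 + 43.68 = 123.68 → 124
rgb(139, 128, 124) = #8B807C.

#8B807C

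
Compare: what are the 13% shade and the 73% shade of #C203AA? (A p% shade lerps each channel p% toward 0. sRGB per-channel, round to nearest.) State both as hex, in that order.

#A90394, #34012E

#C203AA is rgb(194, 3, 170).
13% shade:
  R: 194 + 0.13×(0−194) = 194 − 25.22 = 168.78 → 169
  G: 3 + 0.13×(0−3) = 3 − 0.39 = 2.61 → 3
  B: 170 − 22.1 = 147.9 → 148
  → #A90394
73% shade:
  R: 194 − 141.62 = 52.38 → 52
  G: 3 − 2.19 = 0.81 → 1
  B: 170 − 124.1 = 45.9 → 46
  → #34012E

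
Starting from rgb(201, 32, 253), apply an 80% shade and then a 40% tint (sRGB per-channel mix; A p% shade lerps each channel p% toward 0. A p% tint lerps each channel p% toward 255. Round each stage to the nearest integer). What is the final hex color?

Per channel, c → c + 0.8(0 − c):
  R: 201 − 160.8 = 40.2 → 40
  G: 32 + 0.8×(0−32) = 32 − 25.6 = 6.4 → 6
  B: 253 − 202.4 = 50.6 → 51
After the shade: rgb(40, 6, 51) = #280633.
A 40% tint moves each channel 40% toward 255:
  R: 40 + 0.4×(255−40) = 40 + 86 = 126 → 126
  G: 6 + 0.4×(255−6) = 6 + 99.6 = 105.6 → 106
  B: 51 + 0.4×(255−51) = 51 + 81.6 = 132.6 → 133
rgb(126, 106, 133) = #7E6A85.

#7E6A85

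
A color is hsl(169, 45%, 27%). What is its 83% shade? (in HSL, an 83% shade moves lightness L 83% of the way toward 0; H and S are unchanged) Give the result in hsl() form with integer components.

L moves 83% from 27 toward 0: 27 − 22.41 = 4.59 → 5.
H and S are unchanged.

hsl(169, 45%, 5%)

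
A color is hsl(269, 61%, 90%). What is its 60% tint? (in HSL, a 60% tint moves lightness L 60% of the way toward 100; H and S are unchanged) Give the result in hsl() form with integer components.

hsl(269, 61%, 96%)

L moves 60% from 90 toward 100: 90 + 6 = 96 → 96.
H and S are unchanged.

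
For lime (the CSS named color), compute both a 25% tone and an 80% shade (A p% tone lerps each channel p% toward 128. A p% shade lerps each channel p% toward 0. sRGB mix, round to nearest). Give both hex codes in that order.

CSS lime is rgb(0, 255, 0).
25% tone:
  R: 0 + 32 = 32 → 32
  G: 255 + 0.25×(128−255) = 255 − 31.75 = 223.25 → 223
  B: 0 + 0.25×(128−0) = 0 + 32 = 32 → 32
  → #20DF20
80% shade:
  R: 0 + 0 = 0 → 0
  G: 255 − 204 = 51 → 51
  B: 0 + 0 = 0 → 0
  → #003300

#20DF20, #003300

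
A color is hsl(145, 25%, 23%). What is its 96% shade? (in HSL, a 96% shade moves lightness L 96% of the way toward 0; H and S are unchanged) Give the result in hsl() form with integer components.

hsl(145, 25%, 1%)

L moves 96% from 23 toward 0: 23 − 22.08 = 0.92 → 1.
H and S are unchanged.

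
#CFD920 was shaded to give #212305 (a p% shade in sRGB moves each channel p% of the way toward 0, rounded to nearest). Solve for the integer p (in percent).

#CFD920 is rgb(207, 217, 32); #212305 is rgb(33, 35, 5).
On the G channel (widest range): 35 ≈ 217 + (p/100)(0 − 217), so p ≈ 100×(35 − 217)/(0 − 217) = -18200/-217 = 83.87.
p = 84 reproduces all three channels after rounding.

84%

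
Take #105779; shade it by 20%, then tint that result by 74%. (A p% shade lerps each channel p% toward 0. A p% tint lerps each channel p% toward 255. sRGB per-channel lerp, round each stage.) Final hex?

#105779 is rgb(16, 87, 121).
Per channel, c → c + 0.2(0 − c):
  R: 16 + 0.2×(0−16) = 16 − 3.2 = 12.8 → 13
  G: 87 + 0.2×(0−87) = 87 − 17.4 = 69.6 → 70
  B: 121 + 0.2×(0−121) = 121 − 24.2 = 96.8 → 97
After the shade: rgb(13, 70, 97) = #0D4661.
A 74% tint moves each channel 74% toward 255:
  R: 13 + 0.74×(255−13) = 13 + 179.08 = 192.08 → 192
  G: 70 + 0.74×(255−70) = 70 + 136.9 = 206.9 → 207
  B: 97 + 0.74×(255−97) = 97 + 116.92 = 213.92 → 214
rgb(192, 207, 214) = #C0CFD6.

#C0CFD6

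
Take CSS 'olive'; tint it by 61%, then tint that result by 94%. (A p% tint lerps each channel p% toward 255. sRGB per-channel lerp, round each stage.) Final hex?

CSS olive is rgb(128, 128, 0).
Per channel, c → c + 0.61(255 − c):
  R: 128 + 77.47 = 205.47 → 205
  G: 128 + 0.61×(255−128) = 128 + 77.47 = 205.47 → 205
  B: 0 + 155.55 = 155.55 → 156
After the tint: rgb(205, 205, 156) = #CDCD9C.
Per channel, c → c + 0.94(255 − c):
  R: 205 + 0.94×(255−205) = 205 + 47 = 252 → 252
  G: 205 + 0.94×(255−205) = 205 + 47 = 252 → 252
  B: 156 + 93.06 = 249.06 → 249
rgb(252, 252, 249) = #FCFCF9.

#FCFCF9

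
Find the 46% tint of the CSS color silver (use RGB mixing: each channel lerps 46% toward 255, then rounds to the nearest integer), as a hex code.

#dddddd

CSS silver is rgb(192, 192, 192).
Lerp each channel 46% toward 255:
  R: 192 + 0.46×(255−192) = 192 + 28.98 = 220.98 → 221
  G: 192 + 0.46×(255−192) = 192 + 28.98 = 220.98 → 221
  B: 192 + 28.98 = 220.98 → 221
rgb(221, 221, 221) = #dddddd.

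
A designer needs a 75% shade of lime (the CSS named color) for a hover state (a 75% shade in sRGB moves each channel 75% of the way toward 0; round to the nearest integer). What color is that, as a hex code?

#004000

CSS lime is rgb(0, 255, 0).
Lerp each channel 75% toward 0:
  R: 0 + 0.75×(0−0) = 0 + 0 = 0 → 0
  G: 255 + 0.75×(0−255) = 255 − 191.25 = 63.75 → 64
  B: 0 + 0 = 0 → 0
rgb(0, 64, 0) = #004000.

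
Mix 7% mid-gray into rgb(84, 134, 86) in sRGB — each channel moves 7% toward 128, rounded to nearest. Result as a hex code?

A 7% tone moves each channel 7% toward 128:
  R: 84 + 0.07×(128−84) = 84 + 3.08 = 87.08 → 87
  G: 134 − 0.42 = 133.58 → 134
  B: 86 + 2.94 = 88.94 → 89
rgb(87, 134, 89) = #578659.

#578659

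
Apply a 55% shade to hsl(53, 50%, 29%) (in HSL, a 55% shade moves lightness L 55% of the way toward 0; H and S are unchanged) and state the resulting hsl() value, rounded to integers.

L moves 55% from 29 toward 0: 29 − 15.95 = 13.05 → 13.
H and S are unchanged.

hsl(53, 50%, 13%)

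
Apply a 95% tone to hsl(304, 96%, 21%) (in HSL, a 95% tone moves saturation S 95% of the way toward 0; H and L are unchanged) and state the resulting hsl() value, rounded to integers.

hsl(304, 5%, 21%)

S moves 95% from 96 toward 0: 96 − 91.2 = 4.8 → 5.
H and L are unchanged.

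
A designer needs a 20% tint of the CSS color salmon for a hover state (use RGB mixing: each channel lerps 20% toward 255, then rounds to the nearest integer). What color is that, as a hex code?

CSS salmon is rgb(250, 128, 114).
A 20% tint moves each channel 20% toward 255:
  R: 250 + 0.2×(255−250) = 250 + 1 = 251 → 251
  G: 128 + 25.4 = 153.4 → 153
  B: 114 + 0.2×(255−114) = 114 + 28.2 = 142.2 → 142
rgb(251, 153, 142) = #fb998e.

#fb998e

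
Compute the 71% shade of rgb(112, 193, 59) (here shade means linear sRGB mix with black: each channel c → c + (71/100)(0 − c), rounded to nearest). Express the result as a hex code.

#203811

Per channel, c → c + 0.71(0 − c):
  R: 112 − 79.52 = 32.48 → 32
  G: 193 − 137.03 = 55.97 → 56
  B: 59 + 0.71×(0−59) = 59 − 41.89 = 17.11 → 17
rgb(32, 56, 17) = #203811.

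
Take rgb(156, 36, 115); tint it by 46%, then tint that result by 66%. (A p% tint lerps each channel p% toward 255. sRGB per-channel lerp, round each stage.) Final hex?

#EDD7E5

A 46% tint moves each channel 46% toward 255:
  R: 156 + 0.46×(255−156) = 156 + 45.54 = 201.54 → 202
  G: 36 + 0.46×(255−36) = 36 + 100.74 = 136.74 → 137
  B: 115 + 0.46×(255−115) = 115 + 64.4 = 179.4 → 179
After the tint: rgb(202, 137, 179) = #CA89B3.
Lerp each channel 66% toward 255:
  R: 202 + 34.98 = 236.98 → 237
  G: 137 + 77.88 = 214.88 → 215
  B: 179 + 0.66×(255−179) = 179 + 50.16 = 229.16 → 229
rgb(237, 215, 229) = #EDD7E5.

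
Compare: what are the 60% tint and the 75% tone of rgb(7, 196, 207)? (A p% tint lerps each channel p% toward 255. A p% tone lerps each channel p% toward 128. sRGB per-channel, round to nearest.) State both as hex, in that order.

60% tint:
  R: 7 + 0.6×(255−7) = 7 + 148.8 = 155.8 → 156
  G: 196 + 35.4 = 231.4 → 231
  B: 207 + 28.8 = 235.8 → 236
  → #9ce7ec
75% tone:
  R: 7 + 0.75×(128−7) = 7 + 90.75 = 97.75 → 98
  G: 196 − 51 = 145 → 145
  B: 207 − 59.25 = 147.75 → 148
  → #629194

#9ce7ec, #629194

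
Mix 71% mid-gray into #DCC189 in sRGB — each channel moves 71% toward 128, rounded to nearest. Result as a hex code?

#9B9383

#DCC189 is rgb(220, 193, 137).
Lerp each channel 71% toward 128:
  R: 220 + 0.71×(128−220) = 220 − 65.32 = 154.68 → 155
  G: 193 + 0.71×(128−193) = 193 − 46.15 = 146.85 → 147
  B: 137 + 0.71×(128−137) = 137 − 6.39 = 130.61 → 131
rgb(155, 147, 131) = #9B9383.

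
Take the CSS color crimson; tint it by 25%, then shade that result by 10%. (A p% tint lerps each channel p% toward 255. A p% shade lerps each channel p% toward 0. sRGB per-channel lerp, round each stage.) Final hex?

#ce4762

CSS crimson is rgb(220, 20, 60).
Per channel, c → c + 0.25(255 − c):
  R: 220 + 0.25×(255−220) = 220 + 8.75 = 228.75 → 229
  G: 20 + 58.75 = 78.75 → 79
  B: 60 + 48.75 = 108.75 → 109
After the tint: rgb(229, 79, 109) = #e54f6d.
A 10% shade moves each channel 10% toward 0:
  R: 229 + 0.1×(0−229) = 229 − 22.9 = 206.1 → 206
  G: 79 − 7.9 = 71.1 → 71
  B: 109 + 0.1×(0−109) = 109 − 10.9 = 98.1 → 98
rgb(206, 71, 98) = #ce4762.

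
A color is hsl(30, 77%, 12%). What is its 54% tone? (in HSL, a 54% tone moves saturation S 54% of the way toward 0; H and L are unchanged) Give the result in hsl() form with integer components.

hsl(30, 35%, 12%)

S moves 54% from 77 toward 0: 77 − 41.58 = 35.42 → 35.
H and L are unchanged.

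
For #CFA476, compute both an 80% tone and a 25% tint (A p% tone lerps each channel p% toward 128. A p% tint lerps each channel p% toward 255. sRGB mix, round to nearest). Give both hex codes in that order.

#CFA476 is rgb(207, 164, 118).
80% tone:
  R: 207 − 63.2 = 143.8 → 144
  G: 164 − 28.8 = 135.2 → 135
  B: 118 + 0.8×(128−118) = 118 + 8 = 126 → 126
  → #90877E
25% tint:
  R: 207 + 0.25×(255−207) = 207 + 12 = 219 → 219
  G: 164 + 0.25×(255−164) = 164 + 22.75 = 186.75 → 187
  B: 118 + 34.25 = 152.25 → 152
  → #DBBB98

#90877E, #DBBB98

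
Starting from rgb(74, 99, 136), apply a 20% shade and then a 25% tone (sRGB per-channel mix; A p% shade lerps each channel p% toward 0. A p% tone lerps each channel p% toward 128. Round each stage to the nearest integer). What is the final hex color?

#4C5B72

Lerp each channel 20% toward 0:
  R: 74 + 0.2×(0−74) = 74 − 14.8 = 59.2 → 59
  G: 99 + 0.2×(0−99) = 99 − 19.8 = 79.2 → 79
  B: 136 + 0.2×(0−136) = 136 − 27.2 = 108.8 → 109
After the shade: rgb(59, 79, 109) = #3B4F6D.
A 25% tone moves each channel 25% toward 128:
  R: 59 + 17.25 = 76.25 → 76
  G: 79 + 0.25×(128−79) = 79 + 12.25 = 91.25 → 91
  B: 109 + 4.75 = 113.75 → 114
rgb(76, 91, 114) = #4C5B72.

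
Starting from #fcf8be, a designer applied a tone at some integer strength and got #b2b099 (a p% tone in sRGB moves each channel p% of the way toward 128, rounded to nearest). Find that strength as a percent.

60%

#fcf8be is rgb(252, 248, 190); #b2b099 is rgb(178, 176, 153).
On the R channel (widest range): 178 ≈ 252 + (p/100)(128 − 252), so p ≈ 100×(178 − 252)/(128 − 252) = -7400/-124 = 59.68.
p = 60 reproduces all three channels after rounding.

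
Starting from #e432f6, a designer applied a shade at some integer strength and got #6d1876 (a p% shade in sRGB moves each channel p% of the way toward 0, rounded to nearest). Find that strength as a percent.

52%

#e432f6 is rgb(228, 50, 246); #6d1876 is rgb(109, 24, 118).
On the B channel (widest range): 118 ≈ 246 + (p/100)(0 − 246), so p ≈ 100×(118 − 246)/(0 − 246) = -12800/-246 = 52.03.
p = 52 reproduces all three channels after rounding.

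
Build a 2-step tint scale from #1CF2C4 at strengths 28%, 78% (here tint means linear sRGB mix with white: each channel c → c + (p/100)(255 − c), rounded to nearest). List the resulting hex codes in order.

#5CF6D5, #CDFCF2

#1CF2C4 is rgb(28, 242, 196).
28%: (28 + 63.56 = 91.56→92, 242 + 3.64 = 245.64→246, 196 + 16.52 = 212.52→213) → #5CF6D5
78%: (28 + 177.06 = 205.06→205, 242 + 10.14 = 252.14→252, 196 + 46.02 = 242.02→242) → #CDFCF2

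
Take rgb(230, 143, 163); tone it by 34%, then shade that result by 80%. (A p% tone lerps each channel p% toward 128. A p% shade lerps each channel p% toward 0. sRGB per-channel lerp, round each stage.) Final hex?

#271C1E

Per channel, c → c + 0.34(128 − c):
  R: 230 + 0.34×(128−230) = 230 − 34.68 = 195.32 → 195
  G: 143 + 0.34×(128−143) = 143 − 5.1 = 137.9 → 138
  B: 163 + 0.34×(128−163) = 163 − 11.9 = 151.1 → 151
After the tone: rgb(195, 138, 151) = #C38A97.
Lerp each channel 80% toward 0:
  R: 195 − 156 = 39 → 39
  G: 138 + 0.8×(0−138) = 138 − 110.4 = 27.6 → 28
  B: 151 − 120.8 = 30.2 → 30
rgb(39, 28, 30) = #271C1E.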